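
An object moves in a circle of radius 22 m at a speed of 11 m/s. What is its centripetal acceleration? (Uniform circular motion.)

a_c = v²/r = 11²/22 = 121/22 = 5.5 m/s²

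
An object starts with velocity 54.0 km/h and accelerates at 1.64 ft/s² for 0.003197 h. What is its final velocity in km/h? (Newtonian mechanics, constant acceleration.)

v₀ = 54.0 km/h × 0.2777777777777778 = 15.0 m/s
a = 1.64 ft/s² × 0.3048 = 0.499872 m/s²
t = 0.003197 h × 3600.0 = 11.5092 s
v = v₀ + a × t = 15.0 + 0.499872 × 11.5092 = 20.7531 m/s
v = 20.7531 m/s / 0.2777777777777778 = 74.71 km/h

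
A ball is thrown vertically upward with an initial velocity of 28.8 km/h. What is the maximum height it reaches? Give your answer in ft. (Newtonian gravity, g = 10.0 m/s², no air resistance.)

v₀ = 28.8 km/h × 0.2777777777777778 = 8.0 m/s
h_max = v₀² / (2g) = 8.0² / (2 × 10.0) = 64.0 / 20.0 = 3.2 m
h_max = 3.2 m / 0.3048 = 10.5 ft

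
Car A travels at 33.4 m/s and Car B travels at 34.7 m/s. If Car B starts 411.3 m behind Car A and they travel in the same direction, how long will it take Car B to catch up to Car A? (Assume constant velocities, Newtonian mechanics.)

Relative speed: v_rel = 34.7 - 33.4 = 1.3 m/s
Time to catch: t = d₀/v_rel = 411.3/1.3 = 316.38 s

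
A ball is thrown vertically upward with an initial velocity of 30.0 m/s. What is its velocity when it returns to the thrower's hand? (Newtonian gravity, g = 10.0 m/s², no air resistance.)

By conservation of energy (no air resistance), the ball returns to the throw height with the same speed as launch, but directed downward.
|v_ground| = v₀ = 30.0 m/s
v_ground = 30.0 m/s (downward)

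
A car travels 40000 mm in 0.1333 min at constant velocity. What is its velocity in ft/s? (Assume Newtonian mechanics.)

d = 40000 mm × 0.001 = 40.0 m
t = 0.1333 min × 60.0 = 7.998 s
v = d / t = 40.0 / 7.998 = 5.00125 m/s
v = 5.00125 m/s / 0.3048 = 16.41 ft/s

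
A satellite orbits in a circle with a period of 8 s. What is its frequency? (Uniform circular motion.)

f = 1/T = 1/8 = 0.125 Hz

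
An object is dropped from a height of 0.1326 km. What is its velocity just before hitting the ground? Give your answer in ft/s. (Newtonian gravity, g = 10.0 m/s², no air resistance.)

h = 0.1326 km × 1000.0 = 132.6 m
v = √(2gh) = √(2 × 10.0 × 132.6) = 51.4976 m/s
v = 51.4976 m/s / 0.3048 = 169.0 ft/s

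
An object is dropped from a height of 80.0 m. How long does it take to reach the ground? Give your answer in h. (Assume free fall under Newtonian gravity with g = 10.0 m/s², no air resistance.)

t = √(2h/g) = √(2 × 80.0 / 10.0) = 4.0 s
t = 4.0 s / 3600.0 = 0.001111 h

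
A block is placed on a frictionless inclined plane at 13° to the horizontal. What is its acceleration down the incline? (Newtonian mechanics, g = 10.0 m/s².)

a = g sin(θ) = 10.0 × sin(13°) = 10.0 × 0.225 = 2.25 m/s²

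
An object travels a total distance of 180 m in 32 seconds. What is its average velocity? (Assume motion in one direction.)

v_avg = Δd / Δt = 180 / 32 = 5.62 m/s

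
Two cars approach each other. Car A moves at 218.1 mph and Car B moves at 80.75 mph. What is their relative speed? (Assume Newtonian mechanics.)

v_rel = v_A + v_B = 218.1 + 80.75 = 298.85 mph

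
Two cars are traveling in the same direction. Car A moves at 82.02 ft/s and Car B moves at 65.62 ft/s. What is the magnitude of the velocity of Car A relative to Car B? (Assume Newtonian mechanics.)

v_rel = |v_A - v_B| = |82.02 - 65.62| = 16.4 ft/s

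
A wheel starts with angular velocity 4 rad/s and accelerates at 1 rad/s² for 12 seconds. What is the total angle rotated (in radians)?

θ = ω₀t + ½αt² = 4×12 + ½×1×12² = 120.0 rad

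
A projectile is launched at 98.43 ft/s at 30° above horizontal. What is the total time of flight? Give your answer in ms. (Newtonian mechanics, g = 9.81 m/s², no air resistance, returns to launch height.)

v₀ = 98.43 ft/s × 0.3048 = 30.0015 m/s
T = 2 × v₀ × sin(θ) / g = 2 × 30.0015 × sin(30°) / 9.81 = 2 × 30.0015 × 0.5 / 9.81 = 3.05826 s
T = 3.05826 s / 0.001 = 3058 ms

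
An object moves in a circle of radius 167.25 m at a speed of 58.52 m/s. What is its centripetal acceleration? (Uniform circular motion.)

a_c = v²/r = 58.52²/167.25 = 3424.5904/167.25 = 20.48 m/s²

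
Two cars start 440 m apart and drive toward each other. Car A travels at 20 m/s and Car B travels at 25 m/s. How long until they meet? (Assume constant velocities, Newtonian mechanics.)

Combined speed: v_combined = 20 + 25 = 45 m/s
Time to meet: t = d/v_combined = 440/45 = 9.78 s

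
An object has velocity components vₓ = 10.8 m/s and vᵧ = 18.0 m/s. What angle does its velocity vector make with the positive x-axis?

θ = arctan(vᵧ/vₓ) = arctan(18.0/10.8) = 59.04°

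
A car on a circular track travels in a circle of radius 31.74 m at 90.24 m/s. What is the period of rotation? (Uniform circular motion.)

T = 2πr/v = 2π×31.74/90.24 = 2.21 s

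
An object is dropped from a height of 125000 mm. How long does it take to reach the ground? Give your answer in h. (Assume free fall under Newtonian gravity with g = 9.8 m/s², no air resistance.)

h = 125000 mm × 0.001 = 125.0 m
t = √(2h/g) = √(2 × 125.0 / 9.8) = 5.05076 s
t = 5.05076 s / 3600.0 = 0.001403 h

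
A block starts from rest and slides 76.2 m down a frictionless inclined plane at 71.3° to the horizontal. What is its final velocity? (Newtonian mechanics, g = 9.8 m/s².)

a = g sin(θ) = 9.8 × sin(71.3°) = 9.2827 m/s²
v = √(2ad) = √(2 × 9.2827 × 76.2) = 37.61 m/s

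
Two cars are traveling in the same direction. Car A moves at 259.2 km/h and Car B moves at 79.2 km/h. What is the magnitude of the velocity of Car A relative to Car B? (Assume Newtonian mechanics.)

v_rel = |v_A - v_B| = |259.2 - 79.2| = 180.0 km/h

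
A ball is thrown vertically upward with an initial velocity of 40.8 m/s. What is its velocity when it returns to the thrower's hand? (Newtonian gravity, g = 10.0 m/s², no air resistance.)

By conservation of energy (no air resistance), the ball returns to the throw height with the same speed as launch, but directed downward.
|v_ground| = v₀ = 40.8 m/s
v_ground = 40.8 m/s (downward)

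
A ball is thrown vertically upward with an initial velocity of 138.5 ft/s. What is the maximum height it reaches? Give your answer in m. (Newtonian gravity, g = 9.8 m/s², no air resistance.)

v₀ = 138.5 ft/s × 0.3048 = 42.2148 m/s
h_max = v₀² / (2g) = 42.2148² / (2 × 9.8) = 1782.09 / 19.6 = 90.92 m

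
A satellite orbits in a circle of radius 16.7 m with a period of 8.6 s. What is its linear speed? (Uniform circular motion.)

v = 2πr/T = 2π×16.7/8.6 = 12.2 m/s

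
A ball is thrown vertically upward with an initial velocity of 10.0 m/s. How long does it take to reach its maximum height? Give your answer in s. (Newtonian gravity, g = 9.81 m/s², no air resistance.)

t_up = v₀ / g = 10.0 / 9.81 = 1.019 s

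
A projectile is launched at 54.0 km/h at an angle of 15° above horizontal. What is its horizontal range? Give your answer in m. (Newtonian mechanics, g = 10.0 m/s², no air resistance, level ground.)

v₀ = 54.0 km/h × 0.2777777777777778 = 15.0 m/s
R = v₀² × sin(2θ) / g = 15.0² × sin(2 × 15°) / 10.0 = 225.0 × 0.5 / 10.0 = 11.25 m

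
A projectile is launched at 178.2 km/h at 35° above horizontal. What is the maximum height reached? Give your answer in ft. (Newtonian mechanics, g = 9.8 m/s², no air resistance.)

v₀ = 178.2 km/h × 0.2777777777777778 = 49.5 m/s
H = v₀² × sin²(θ) / (2g) = 49.5² × sin(35°)² / (2 × 9.8) = 2450.25 × 0.32899 / 19.6 = 41.1279 m
H = 41.1279 m / 0.3048 = 134.9 ft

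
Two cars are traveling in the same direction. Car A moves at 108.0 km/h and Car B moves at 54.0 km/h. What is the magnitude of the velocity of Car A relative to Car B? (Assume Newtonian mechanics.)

v_rel = |v_A - v_B| = |108.0 - 54.0| = 54.0 km/h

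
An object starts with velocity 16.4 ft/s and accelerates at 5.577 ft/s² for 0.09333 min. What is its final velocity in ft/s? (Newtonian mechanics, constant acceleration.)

v₀ = 16.4 ft/s × 0.3048 = 4.99872 m/s
a = 5.577 ft/s² × 0.3048 = 1.69987 m/s²
t = 0.09333 min × 60.0 = 5.5998 s
v = v₀ + a × t = 4.99872 + 1.69987 × 5.5998 = 14.5177 m/s
v = 14.5177 m/s / 0.3048 = 47.63 ft/s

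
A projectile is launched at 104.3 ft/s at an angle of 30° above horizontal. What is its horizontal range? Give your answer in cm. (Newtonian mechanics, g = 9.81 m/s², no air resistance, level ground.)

v₀ = 104.3 ft/s × 0.3048 = 31.7906 m/s
R = v₀² × sin(2θ) / g = 31.7906² × sin(2 × 30°) / 9.81 = 1010.64 × 0.866025 / 9.81 = 89.2191 m
R = 89.2191 m / 0.01 = 8922 cm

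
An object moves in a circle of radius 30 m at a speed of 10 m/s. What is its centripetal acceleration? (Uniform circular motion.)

a_c = v²/r = 10²/30 = 100/30 = 3.33 m/s²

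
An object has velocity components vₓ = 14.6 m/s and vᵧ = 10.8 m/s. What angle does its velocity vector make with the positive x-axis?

θ = arctan(vᵧ/vₓ) = arctan(10.8/14.6) = 36.49°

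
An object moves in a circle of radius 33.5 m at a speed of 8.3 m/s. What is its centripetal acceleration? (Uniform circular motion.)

a_c = v²/r = 8.3²/33.5 = 68.89/33.5 = 2.06 m/s²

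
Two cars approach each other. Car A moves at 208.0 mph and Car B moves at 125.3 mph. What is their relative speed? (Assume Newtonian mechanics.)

v_rel = v_A + v_B = 208.0 + 125.3 = 333.3 mph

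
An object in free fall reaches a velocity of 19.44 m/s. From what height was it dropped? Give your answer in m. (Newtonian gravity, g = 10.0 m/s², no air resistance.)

h = v² / (2g) = 19.44² / (2 × 10.0) = 18.9 m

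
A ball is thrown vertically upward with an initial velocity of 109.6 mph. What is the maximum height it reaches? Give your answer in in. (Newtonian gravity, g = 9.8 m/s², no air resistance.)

v₀ = 109.6 mph × 0.44704 = 48.9956 m/s
h_max = v₀² / (2g) = 48.9956² / (2 × 9.8) = 2400.57 / 19.6 = 122.478 m
h_max = 122.478 m / 0.0254 = 4822 in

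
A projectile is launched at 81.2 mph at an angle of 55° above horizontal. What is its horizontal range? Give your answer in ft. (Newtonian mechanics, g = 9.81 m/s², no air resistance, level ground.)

v₀ = 81.2 mph × 0.44704 = 36.2996 m/s
R = v₀² × sin(2θ) / g = 36.2996² × sin(2 × 55°) / 9.81 = 1317.66 × 0.939693 / 9.81 = 126.218 m
R = 126.218 m / 0.3048 = 414.1 ft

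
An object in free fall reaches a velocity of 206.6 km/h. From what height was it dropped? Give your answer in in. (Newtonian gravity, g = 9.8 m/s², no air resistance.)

v = 206.6 km/h × 0.2777777777777778 = 57.3889 m/s
h = v² / (2g) = 57.3889² / (2 × 9.8) = 168.035 m
h = 168.035 m / 0.0254 = 6616 in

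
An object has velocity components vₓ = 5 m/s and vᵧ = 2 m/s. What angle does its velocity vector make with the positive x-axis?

θ = arctan(vᵧ/vₓ) = arctan(2/5) = 21.8°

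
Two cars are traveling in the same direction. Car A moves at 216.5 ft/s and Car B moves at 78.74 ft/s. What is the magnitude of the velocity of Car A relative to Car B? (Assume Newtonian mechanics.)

v_rel = |v_A - v_B| = |216.5 - 78.74| = 137.76 ft/s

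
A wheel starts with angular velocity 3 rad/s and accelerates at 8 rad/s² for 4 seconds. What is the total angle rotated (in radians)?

θ = ω₀t + ½αt² = 3×4 + ½×8×4² = 76.0 rad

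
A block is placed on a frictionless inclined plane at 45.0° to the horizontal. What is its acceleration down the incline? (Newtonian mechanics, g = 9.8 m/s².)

a = g sin(θ) = 9.8 × sin(45.0°) = 9.8 × 0.7071 = 6.93 m/s²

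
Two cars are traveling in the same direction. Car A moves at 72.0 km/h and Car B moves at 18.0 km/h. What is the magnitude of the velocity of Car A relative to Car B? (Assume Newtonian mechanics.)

v_rel = |v_A - v_B| = |72.0 - 18.0| = 54.0 km/h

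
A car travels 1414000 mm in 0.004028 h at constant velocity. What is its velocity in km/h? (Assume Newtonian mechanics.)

d = 1414000 mm × 0.001 = 1414.0 m
t = 0.004028 h × 3600.0 = 14.5008 s
v = d / t = 1414.0 / 14.5008 = 97.5119 m/s
v = 97.5119 m/s / 0.2777777777777778 = 351.0 km/h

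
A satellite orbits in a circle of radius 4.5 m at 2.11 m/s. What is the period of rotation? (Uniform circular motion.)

T = 2πr/v = 2π×4.5/2.11 = 13.4 s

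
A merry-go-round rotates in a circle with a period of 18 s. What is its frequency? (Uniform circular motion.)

f = 1/T = 1/18 = 0.0556 Hz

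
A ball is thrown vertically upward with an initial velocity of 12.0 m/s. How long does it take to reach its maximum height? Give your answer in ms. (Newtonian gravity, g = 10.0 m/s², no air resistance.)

t_up = v₀ / g = 12.0 / 10.0 = 1.2 s
t_up = 1.2 s / 0.001 = 1200 ms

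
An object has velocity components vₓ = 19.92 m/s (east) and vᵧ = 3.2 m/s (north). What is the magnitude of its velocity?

|v| = √(vₓ² + vᵧ²) = √(19.92² + 3.2²) = √(407.0464) = 20.18 m/s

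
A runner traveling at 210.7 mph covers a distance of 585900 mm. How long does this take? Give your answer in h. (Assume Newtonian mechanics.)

d = 585900 mm × 0.001 = 585.9 m
v = 210.7 mph × 0.44704 = 94.1913 m/s
t = d / v = 585.9 / 94.1913 = 6.22032 s
t = 6.22032 s / 3600.0 = 0.001728 h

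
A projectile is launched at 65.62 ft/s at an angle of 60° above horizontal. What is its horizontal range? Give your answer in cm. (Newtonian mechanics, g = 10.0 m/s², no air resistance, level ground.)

v₀ = 65.62 ft/s × 0.3048 = 20.001 m/s
R = v₀² × sin(2θ) / g = 20.001² × sin(2 × 60°) / 10.0 = 400.04 × 0.866025 / 10.0 = 34.6445 m
R = 34.6445 m / 0.01 = 3464 cm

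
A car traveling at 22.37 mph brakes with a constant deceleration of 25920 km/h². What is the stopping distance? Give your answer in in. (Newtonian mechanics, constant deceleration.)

v₀ = 22.37 mph × 0.44704 = 10.0003 m/s
a = 25920 km/h² × 7.716049382716049e-05 = 2.0 m/s²
d = v₀² / (2a) = 10.0003² / (2 × 2.0) = 100.006 / 4.0 = 25.0015 m
d = 25.0015 m / 0.0254 = 984.3 in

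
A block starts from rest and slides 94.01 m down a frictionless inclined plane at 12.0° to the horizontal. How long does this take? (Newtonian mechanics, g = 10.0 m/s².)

a = g sin(θ) = 10.0 × sin(12.0°) = 2.0791 m/s²
t = √(2d/a) = √(2 × 94.01 / 2.0791) = 9.51 s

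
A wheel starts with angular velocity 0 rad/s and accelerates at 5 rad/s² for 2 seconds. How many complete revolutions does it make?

θ = ω₀t + ½αt² = 0×2 + ½×5×2² = 10.0 rad
Total revolutions = θ/(2π) = 10.0/(2π) = 1.59
Complete revolutions = ⌊1.59⌋ = 1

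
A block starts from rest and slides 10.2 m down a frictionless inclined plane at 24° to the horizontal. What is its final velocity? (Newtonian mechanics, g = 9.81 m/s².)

a = g sin(θ) = 9.81 × sin(24°) = 3.9901 m/s²
v = √(2ad) = √(2 × 3.9901 × 10.2) = 9.02 m/s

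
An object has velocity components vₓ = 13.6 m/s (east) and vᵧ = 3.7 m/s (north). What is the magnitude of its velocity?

|v| = √(vₓ² + vᵧ²) = √(13.6² + 3.7²) = √(198.65) = 14.09 m/s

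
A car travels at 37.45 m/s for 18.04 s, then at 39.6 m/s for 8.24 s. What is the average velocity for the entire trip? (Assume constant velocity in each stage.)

d₁ = v₁t₁ = 37.45 × 18.04 = 675.598 m
d₂ = v₂t₂ = 39.6 × 8.24 = 326.304 m
d_total = 1001.902 m, t_total = 26.28 s
v_avg = d_total/t_total = 1001.902/26.28 = 38.12 m/s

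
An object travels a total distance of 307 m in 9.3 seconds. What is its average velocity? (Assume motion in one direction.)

v_avg = Δd / Δt = 307 / 9.3 = 33.01 m/s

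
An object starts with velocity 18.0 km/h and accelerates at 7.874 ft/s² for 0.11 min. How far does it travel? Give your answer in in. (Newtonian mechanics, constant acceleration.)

v₀ = 18.0 km/h × 0.2777777777777778 = 5.0 m/s
a = 7.874 ft/s² × 0.3048 = 2.4 m/s²
t = 0.11 min × 60.0 = 6.6 s
d = v₀ × t + ½ × a × t² = 5.0 × 6.6 + 0.5 × 2.4 × 6.6² = 85.272 m
d = 85.272 m / 0.0254 = 3357 in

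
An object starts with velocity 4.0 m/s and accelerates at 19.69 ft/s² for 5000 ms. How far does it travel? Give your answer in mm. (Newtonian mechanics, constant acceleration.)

a = 19.69 ft/s² × 0.3048 = 6.00151 m/s²
t = 5000 ms × 0.001 = 5.0 s
d = v₀ × t + ½ × a × t² = 4.0 × 5.0 + 0.5 × 6.00151 × 5.0² = 95.0189 m
d = 95.0189 m / 0.001 = 95020 mm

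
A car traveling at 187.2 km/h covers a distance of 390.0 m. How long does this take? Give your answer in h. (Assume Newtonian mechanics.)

v = 187.2 km/h × 0.2777777777777778 = 52.0 m/s
t = d / v = 390.0 / 52.0 = 7.5 s
t = 7.5 s / 3600.0 = 0.002083 h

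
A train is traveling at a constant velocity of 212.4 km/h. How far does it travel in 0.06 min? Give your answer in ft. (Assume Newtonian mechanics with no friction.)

v = 212.4 km/h × 0.2777777777777778 = 59.0 m/s
t = 0.06 min × 60.0 = 3.6 s
d = v × t = 59.0 × 3.6 = 212.4 m
d = 212.4 m / 0.3048 = 696.9 ft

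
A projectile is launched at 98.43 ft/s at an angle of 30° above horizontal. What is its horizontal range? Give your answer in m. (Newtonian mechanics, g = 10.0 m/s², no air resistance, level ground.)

v₀ = 98.43 ft/s × 0.3048 = 30.0015 m/s
R = v₀² × sin(2θ) / g = 30.0015² × sin(2 × 30°) / 10.0 = 900.09 × 0.866025 / 10.0 = 77.95 m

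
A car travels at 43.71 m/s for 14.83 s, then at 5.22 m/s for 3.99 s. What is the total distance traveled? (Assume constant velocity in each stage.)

d₁ = v₁t₁ = 43.71 × 14.83 = 648.2193 m
d₂ = v₂t₂ = 5.22 × 3.99 = 20.8278 m
d_total = 648.2193 + 20.8278 = 669.05 m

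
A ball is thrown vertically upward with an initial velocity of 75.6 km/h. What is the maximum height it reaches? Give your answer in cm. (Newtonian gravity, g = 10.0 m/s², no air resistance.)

v₀ = 75.6 km/h × 0.2777777777777778 = 21.0 m/s
h_max = v₀² / (2g) = 21.0² / (2 × 10.0) = 441.0 / 20.0 = 22.05 m
h_max = 22.05 m / 0.01 = 2205 cm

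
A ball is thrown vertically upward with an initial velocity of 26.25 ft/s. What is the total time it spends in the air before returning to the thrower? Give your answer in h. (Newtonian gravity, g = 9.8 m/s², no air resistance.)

v₀ = 26.25 ft/s × 0.3048 = 8.001 m/s
t_total = 2 × v₀ / g = 2 × 8.001 / 9.8 = 1.63286 s
t_total = 1.63286 s / 3600.0 = 0.0004536 h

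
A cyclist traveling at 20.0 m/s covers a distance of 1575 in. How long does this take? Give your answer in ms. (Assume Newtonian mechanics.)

d = 1575 in × 0.0254 = 40.005 m
t = d / v = 40.005 / 20.0 = 2.00025 s
t = 2.00025 s / 0.001 = 2000 ms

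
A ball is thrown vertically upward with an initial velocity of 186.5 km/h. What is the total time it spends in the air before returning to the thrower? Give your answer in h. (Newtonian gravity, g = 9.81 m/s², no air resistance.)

v₀ = 186.5 km/h × 0.2777777777777778 = 51.8056 m/s
t_total = 2 × v₀ / g = 2 × 51.8056 / 9.81 = 10.5618 s
t_total = 10.5618 s / 3600.0 = 0.002934 h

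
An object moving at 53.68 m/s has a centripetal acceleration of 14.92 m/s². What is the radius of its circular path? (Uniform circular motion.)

r = v²/a_c = 53.68²/14.92 = 193.13 m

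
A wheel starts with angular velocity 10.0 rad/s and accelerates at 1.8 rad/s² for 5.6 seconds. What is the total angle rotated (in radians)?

θ = ω₀t + ½αt² = 10.0×5.6 + ½×1.8×5.6² = 84.22 rad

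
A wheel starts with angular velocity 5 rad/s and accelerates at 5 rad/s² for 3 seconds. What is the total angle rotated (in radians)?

θ = ω₀t + ½αt² = 5×3 + ½×5×3² = 37.5 rad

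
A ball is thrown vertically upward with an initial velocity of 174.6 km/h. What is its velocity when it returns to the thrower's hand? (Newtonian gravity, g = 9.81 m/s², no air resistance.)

By conservation of energy (no air resistance), the ball returns to the throw height with the same speed as launch, but directed downward.
|v_ground| = v₀ = 174.6 km/h
v_ground = 174.6 km/h (downward)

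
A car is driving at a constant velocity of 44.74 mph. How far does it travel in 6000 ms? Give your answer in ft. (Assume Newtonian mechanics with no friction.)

v = 44.74 mph × 0.44704 = 20.0006 m/s
t = 6000 ms × 0.001 = 6.0 s
d = v × t = 20.0006 × 6.0 = 120.004 m
d = 120.004 m / 0.3048 = 393.7 ft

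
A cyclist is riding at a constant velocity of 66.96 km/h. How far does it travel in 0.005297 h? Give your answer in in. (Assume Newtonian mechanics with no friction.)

v = 66.96 km/h × 0.2777777777777778 = 18.6 m/s
t = 0.005297 h × 3600.0 = 19.0692 s
d = v × t = 18.6 × 19.0692 = 354.687 m
d = 354.687 m / 0.0254 = 13960 in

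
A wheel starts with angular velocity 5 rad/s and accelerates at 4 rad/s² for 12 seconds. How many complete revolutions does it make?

θ = ω₀t + ½αt² = 5×12 + ½×4×12² = 348.0 rad
Total revolutions = θ/(2π) = 348.0/(2π) = 55.39
Complete revolutions = ⌊55.39⌋ = 55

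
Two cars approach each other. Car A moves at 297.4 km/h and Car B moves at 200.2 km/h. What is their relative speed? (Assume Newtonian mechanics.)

v_rel = v_A + v_B = 297.4 + 200.2 = 497.6 km/h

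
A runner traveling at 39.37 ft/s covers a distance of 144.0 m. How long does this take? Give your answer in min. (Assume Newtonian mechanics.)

v = 39.37 ft/s × 0.3048 = 12.0 m/s
t = d / v = 144.0 / 12.0 = 12.0 s
t = 12.0 s / 60.0 = 0.2 min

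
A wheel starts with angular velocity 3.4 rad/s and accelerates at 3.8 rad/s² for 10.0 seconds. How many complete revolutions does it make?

θ = ω₀t + ½αt² = 3.4×10.0 + ½×3.8×10.0² = 224.0 rad
Total revolutions = θ/(2π) = 224.0/(2π) = 35.65
Complete revolutions = ⌊35.65⌋ = 35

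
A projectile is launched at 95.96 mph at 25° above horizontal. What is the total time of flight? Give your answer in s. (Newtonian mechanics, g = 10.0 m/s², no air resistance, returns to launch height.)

v₀ = 95.96 mph × 0.44704 = 42.898 m/s
T = 2 × v₀ × sin(θ) / g = 2 × 42.898 × sin(25°) / 10.0 = 2 × 42.898 × 0.422618 / 10.0 = 3.626 s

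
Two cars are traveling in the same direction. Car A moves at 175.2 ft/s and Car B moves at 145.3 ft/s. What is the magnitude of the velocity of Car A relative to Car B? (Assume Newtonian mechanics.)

v_rel = |v_A - v_B| = |175.2 - 145.3| = 29.9 ft/s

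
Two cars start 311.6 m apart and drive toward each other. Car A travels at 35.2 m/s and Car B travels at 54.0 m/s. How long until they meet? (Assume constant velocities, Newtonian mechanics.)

Combined speed: v_combined = 35.2 + 54.0 = 89.2 m/s
Time to meet: t = d/v_combined = 311.6/89.2 = 3.49 s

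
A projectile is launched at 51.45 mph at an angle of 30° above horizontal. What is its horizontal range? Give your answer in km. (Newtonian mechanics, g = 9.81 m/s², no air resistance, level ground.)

v₀ = 51.45 mph × 0.44704 = 23.0002 m/s
R = v₀² × sin(2θ) / g = 23.0002² × sin(2 × 30°) / 9.81 = 529.009 × 0.866025 / 9.81 = 46.7008 m
R = 46.7008 m / 1000.0 = 0.0467 km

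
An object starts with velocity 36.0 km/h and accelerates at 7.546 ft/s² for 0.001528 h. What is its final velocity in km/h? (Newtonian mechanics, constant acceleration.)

v₀ = 36.0 km/h × 0.2777777777777778 = 10.0 m/s
a = 7.546 ft/s² × 0.3048 = 2.30002 m/s²
t = 0.001528 h × 3600.0 = 5.5008 s
v = v₀ + a × t = 10.0 + 2.30002 × 5.5008 = 22.652 m/s
v = 22.652 m/s / 0.2777777777777778 = 81.55 km/h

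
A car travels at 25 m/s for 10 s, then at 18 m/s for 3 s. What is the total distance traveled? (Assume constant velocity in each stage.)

d₁ = v₁t₁ = 25 × 10 = 250 m
d₂ = v₂t₂ = 18 × 3 = 54 m
d_total = 250 + 54 = 304 m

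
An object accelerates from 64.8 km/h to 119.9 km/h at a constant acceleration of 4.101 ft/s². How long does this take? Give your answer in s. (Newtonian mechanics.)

v₀ = 64.8 km/h × 0.2777777777777778 = 18.0 m/s
v = 119.9 km/h × 0.2777777777777778 = 33.3056 m/s
a = 4.101 ft/s² × 0.3048 = 1.24998 m/s²
t = (v - v₀) / a = (33.3056 - 18.0) / 1.24998 = 12.24 s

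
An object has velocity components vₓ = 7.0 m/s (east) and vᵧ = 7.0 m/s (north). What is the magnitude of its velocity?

|v| = √(vₓ² + vᵧ²) = √(7.0² + 7.0²) = √(98.0) = 9.9 m/s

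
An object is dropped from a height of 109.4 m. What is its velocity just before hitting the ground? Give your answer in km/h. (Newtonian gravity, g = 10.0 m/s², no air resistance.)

v = √(2gh) = √(2 × 10.0 × 109.4) = 46.7761 m/s
v = 46.7761 m/s / 0.2777777777777778 = 168.4 km/h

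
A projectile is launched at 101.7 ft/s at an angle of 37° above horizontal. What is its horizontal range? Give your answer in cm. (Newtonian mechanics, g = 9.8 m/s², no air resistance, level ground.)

v₀ = 101.7 ft/s × 0.3048 = 30.9982 m/s
R = v₀² × sin(2θ) / g = 30.9982² × sin(2 × 37°) / 9.8 = 960.888 × 0.961262 / 9.8 = 94.2515 m
R = 94.2515 m / 0.01 = 9425 cm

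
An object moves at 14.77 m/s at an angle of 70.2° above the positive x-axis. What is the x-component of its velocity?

vₓ = v cos(θ) = 14.77 × cos(70.2°) = 5.0 m/s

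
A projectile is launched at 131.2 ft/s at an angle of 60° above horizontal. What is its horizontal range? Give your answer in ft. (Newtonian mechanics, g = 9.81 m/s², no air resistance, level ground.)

v₀ = 131.2 ft/s × 0.3048 = 39.9898 m/s
R = v₀² × sin(2θ) / g = 39.9898² × sin(2 × 60°) / 9.81 = 1599.18 × 0.866025 / 9.81 = 141.175 m
R = 141.175 m / 0.3048 = 463.2 ft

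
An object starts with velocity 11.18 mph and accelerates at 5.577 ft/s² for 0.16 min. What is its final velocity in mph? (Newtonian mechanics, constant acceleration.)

v₀ = 11.18 mph × 0.44704 = 4.99791 m/s
a = 5.577 ft/s² × 0.3048 = 1.69987 m/s²
t = 0.16 min × 60.0 = 9.6 s
v = v₀ + a × t = 4.99791 + 1.69987 × 9.6 = 21.3167 m/s
v = 21.3167 m/s / 0.44704 = 47.68 mph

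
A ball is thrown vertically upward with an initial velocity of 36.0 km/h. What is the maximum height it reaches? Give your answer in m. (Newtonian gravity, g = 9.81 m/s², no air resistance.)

v₀ = 36.0 km/h × 0.2777777777777778 = 10.0 m/s
h_max = v₀² / (2g) = 10.0² / (2 × 9.81) = 100.0 / 19.62 = 5.097 m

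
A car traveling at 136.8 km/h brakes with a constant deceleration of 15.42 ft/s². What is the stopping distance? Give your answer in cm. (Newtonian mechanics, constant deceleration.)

v₀ = 136.8 km/h × 0.2777777777777778 = 38.0 m/s
a = 15.42 ft/s² × 0.3048 = 4.70002 m/s²
d = v₀² / (2a) = 38.0² / (2 × 4.70002) = 1444.0 / 9.40004 = 153.616 m
d = 153.616 m / 0.01 = 15360 cm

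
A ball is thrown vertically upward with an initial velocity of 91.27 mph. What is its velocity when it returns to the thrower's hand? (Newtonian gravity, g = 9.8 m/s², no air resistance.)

By conservation of energy (no air resistance), the ball returns to the throw height with the same speed as launch, but directed downward.
|v_ground| = v₀ = 91.27 mph
v_ground = 91.27 mph (downward)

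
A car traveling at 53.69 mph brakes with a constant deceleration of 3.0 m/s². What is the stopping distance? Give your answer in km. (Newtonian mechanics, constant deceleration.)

v₀ = 53.69 mph × 0.44704 = 24.0016 m/s
d = v₀² / (2a) = 24.0016² / (2 × 3.0) = 576.077 / 6.0 = 96.0128 m
d = 96.0128 m / 1000.0 = 0.09601 km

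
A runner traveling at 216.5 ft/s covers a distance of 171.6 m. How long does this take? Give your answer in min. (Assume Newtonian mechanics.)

v = 216.5 ft/s × 0.3048 = 65.9892 m/s
t = d / v = 171.6 / 65.9892 = 2.60043 s
t = 2.60043 s / 60.0 = 0.04334 min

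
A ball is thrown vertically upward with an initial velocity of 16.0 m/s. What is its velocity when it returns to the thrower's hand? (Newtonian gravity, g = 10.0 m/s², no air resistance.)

By conservation of energy (no air resistance), the ball returns to the throw height with the same speed as launch, but directed downward.
|v_ground| = v₀ = 16.0 m/s
v_ground = 16.0 m/s (downward)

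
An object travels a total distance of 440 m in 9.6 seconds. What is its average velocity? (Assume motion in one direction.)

v_avg = Δd / Δt = 440 / 9.6 = 45.83 m/s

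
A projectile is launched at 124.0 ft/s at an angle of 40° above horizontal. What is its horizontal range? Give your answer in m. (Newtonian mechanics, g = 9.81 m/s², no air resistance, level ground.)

v₀ = 124.0 ft/s × 0.3048 = 37.7952 m/s
R = v₀² × sin(2θ) / g = 37.7952² × sin(2 × 40°) / 9.81 = 1428.48 × 0.984808 / 9.81 = 143.4 m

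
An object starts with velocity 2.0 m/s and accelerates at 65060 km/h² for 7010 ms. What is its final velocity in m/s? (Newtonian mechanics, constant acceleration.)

a = 65060 km/h² × 7.716049382716049e-05 = 5.02006 m/s²
t = 7010 ms × 0.001 = 7.01 s
v = v₀ + a × t = 2.0 + 5.02006 × 7.01 = 37.19 m/s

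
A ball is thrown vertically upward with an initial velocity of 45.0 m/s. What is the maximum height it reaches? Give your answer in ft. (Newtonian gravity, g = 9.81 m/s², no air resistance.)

h_max = v₀² / (2g) = 45.0² / (2 × 9.81) = 2025.0 / 19.62 = 103.211 m
h_max = 103.211 m / 0.3048 = 338.6 ft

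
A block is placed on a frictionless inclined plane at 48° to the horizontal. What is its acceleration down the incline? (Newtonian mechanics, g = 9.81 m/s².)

a = g sin(θ) = 9.81 × sin(48°) = 9.81 × 0.7431 = 7.29 m/s²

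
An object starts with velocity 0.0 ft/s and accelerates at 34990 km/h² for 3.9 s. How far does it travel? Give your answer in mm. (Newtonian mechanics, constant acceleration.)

v₀ = 0.0 ft/s × 0.3048 = 0.0 m/s
a = 34990 km/h² × 7.716049382716049e-05 = 2.69985 m/s²
d = v₀ × t + ½ × a × t² = 0.0 × 3.9 + 0.5 × 2.69985 × 3.9² = 20.5324 m
d = 20.5324 m / 0.001 = 20530 mm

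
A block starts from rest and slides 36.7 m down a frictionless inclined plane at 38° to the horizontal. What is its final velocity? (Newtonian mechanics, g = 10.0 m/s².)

a = g sin(θ) = 10.0 × sin(38°) = 6.1566 m/s²
v = √(2ad) = √(2 × 6.1566 × 36.7) = 21.26 m/s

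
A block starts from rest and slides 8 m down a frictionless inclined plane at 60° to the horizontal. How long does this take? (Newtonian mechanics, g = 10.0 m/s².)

a = g sin(θ) = 10.0 × sin(60°) = 8.6603 m/s²
t = √(2d/a) = √(2 × 8 / 8.6603) = 1.36 s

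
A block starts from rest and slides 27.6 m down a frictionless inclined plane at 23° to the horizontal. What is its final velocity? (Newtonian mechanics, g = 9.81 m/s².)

a = g sin(θ) = 9.81 × sin(23°) = 3.8331 m/s²
v = √(2ad) = √(2 × 3.8331 × 27.6) = 14.55 m/s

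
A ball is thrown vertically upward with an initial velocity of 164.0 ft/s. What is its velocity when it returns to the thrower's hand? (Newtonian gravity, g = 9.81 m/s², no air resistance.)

By conservation of energy (no air resistance), the ball returns to the throw height with the same speed as launch, but directed downward.
|v_ground| = v₀ = 164.0 ft/s
v_ground = 164.0 ft/s (downward)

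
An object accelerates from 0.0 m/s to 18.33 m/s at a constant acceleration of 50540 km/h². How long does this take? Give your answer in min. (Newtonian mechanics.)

a = 50540 km/h² × 7.716049382716049e-05 = 3.89969 m/s²
t = (v - v₀) / a = (18.33 - 0.0) / 3.89969 = 4.70037 s
t = 4.70037 s / 60.0 = 0.07834 min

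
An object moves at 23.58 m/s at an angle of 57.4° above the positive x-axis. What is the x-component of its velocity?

vₓ = v cos(θ) = 23.58 × cos(57.4°) = 12.7 m/s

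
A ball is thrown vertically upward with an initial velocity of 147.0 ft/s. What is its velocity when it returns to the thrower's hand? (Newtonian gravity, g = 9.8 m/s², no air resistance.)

By conservation of energy (no air resistance), the ball returns to the throw height with the same speed as launch, but directed downward.
|v_ground| = v₀ = 147.0 ft/s
v_ground = 147.0 ft/s (downward)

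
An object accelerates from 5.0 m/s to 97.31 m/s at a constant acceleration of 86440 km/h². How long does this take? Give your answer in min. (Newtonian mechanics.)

a = 86440 km/h² × 7.716049382716049e-05 = 6.66975 m/s²
t = (v - v₀) / a = (97.31 - 5.0) / 6.66975 = 13.8401 s
t = 13.8401 s / 60.0 = 0.2307 min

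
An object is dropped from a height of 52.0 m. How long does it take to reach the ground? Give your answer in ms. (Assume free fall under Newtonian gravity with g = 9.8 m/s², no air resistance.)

t = √(2h/g) = √(2 × 52.0 / 9.8) = 3.25764 s
t = 3.25764 s / 0.001 = 3258 ms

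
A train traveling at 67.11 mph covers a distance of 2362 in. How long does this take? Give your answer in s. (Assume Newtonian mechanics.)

d = 2362 in × 0.0254 = 59.9948 m
v = 67.11 mph × 0.44704 = 30.0009 m/s
t = d / v = 59.9948 / 30.0009 = 2.0 s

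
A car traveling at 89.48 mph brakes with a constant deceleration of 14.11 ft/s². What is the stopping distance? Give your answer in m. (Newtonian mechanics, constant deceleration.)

v₀ = 89.48 mph × 0.44704 = 40.0011 m/s
a = 14.11 ft/s² × 0.3048 = 4.30073 m/s²
d = v₀² / (2a) = 40.0011² / (2 × 4.30073) = 1600.09 / 8.60146 = 186.0 m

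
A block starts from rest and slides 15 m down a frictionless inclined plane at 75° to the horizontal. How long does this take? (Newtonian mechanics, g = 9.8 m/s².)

a = g sin(θ) = 9.8 × sin(75°) = 9.4661 m/s²
t = √(2d/a) = √(2 × 15 / 9.4661) = 1.78 s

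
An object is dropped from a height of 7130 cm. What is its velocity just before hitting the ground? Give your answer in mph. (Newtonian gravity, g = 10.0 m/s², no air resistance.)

h = 7130 cm × 0.01 = 71.3 m
v = √(2gh) = √(2 × 10.0 × 71.3) = 37.7624 m/s
v = 37.7624 m/s / 0.44704 = 84.47 mph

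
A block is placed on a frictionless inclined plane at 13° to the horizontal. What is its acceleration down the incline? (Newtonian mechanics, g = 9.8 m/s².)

a = g sin(θ) = 9.8 × sin(13°) = 9.8 × 0.22495 = 2.2 m/s²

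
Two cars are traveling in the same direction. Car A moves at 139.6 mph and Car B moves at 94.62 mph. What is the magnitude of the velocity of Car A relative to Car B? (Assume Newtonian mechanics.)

v_rel = |v_A - v_B| = |139.6 - 94.62| = 44.98 mph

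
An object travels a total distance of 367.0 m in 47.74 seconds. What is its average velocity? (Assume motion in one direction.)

v_avg = Δd / Δt = 367.0 / 47.74 = 7.69 m/s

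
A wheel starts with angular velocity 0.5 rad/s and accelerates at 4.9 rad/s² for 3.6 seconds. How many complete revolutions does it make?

θ = ω₀t + ½αt² = 0.5×3.6 + ½×4.9×3.6² = 33.552 rad
Total revolutions = θ/(2π) = 33.552/(2π) = 5.34
Complete revolutions = ⌊5.34⌋ = 5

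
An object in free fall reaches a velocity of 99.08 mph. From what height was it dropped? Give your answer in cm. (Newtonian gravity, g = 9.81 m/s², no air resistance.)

v = 99.08 mph × 0.44704 = 44.2927 m/s
h = v² / (2g) = 44.2927² / (2 × 9.81) = 99.992 m
h = 99.992 m / 0.01 = 9999 cm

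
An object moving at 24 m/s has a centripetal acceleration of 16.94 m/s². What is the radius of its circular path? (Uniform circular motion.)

r = v²/a_c = 24²/16.94 = 34.0 m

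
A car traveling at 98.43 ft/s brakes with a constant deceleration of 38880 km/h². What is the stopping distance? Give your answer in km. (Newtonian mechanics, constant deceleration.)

v₀ = 98.43 ft/s × 0.3048 = 30.0015 m/s
a = 38880 km/h² × 7.716049382716049e-05 = 3.0 m/s²
d = v₀² / (2a) = 30.0015² / (2 × 3.0) = 900.09 / 6.0 = 150.015 m
d = 150.015 m / 1000.0 = 0.15 km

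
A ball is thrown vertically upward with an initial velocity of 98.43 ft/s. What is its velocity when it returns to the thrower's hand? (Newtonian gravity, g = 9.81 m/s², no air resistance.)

By conservation of energy (no air resistance), the ball returns to the throw height with the same speed as launch, but directed downward.
|v_ground| = v₀ = 98.43 ft/s
v_ground = 98.43 ft/s (downward)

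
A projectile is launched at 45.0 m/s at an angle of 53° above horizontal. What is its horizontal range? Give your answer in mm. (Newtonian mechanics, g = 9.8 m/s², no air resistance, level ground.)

R = v₀² × sin(2θ) / g = 45.0² × sin(2 × 53°) / 9.8 = 2025.0 × 0.961262 / 9.8 = 198.628 m
R = 198.628 m / 0.001 = 198600 mm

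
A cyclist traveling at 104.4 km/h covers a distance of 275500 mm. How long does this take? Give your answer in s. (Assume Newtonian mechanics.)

d = 275500 mm × 0.001 = 275.5 m
v = 104.4 km/h × 0.2777777777777778 = 29.0 m/s
t = d / v = 275.5 / 29.0 = 9.5 s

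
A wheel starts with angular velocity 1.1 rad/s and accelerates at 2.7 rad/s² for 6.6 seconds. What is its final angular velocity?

ω = ω₀ + αt = 1.1 + 2.7 × 6.6 = 18.92 rad/s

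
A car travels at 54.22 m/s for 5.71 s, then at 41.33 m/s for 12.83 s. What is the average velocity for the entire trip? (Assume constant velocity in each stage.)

d₁ = v₁t₁ = 54.22 × 5.71 = 309.5962 m
d₂ = v₂t₂ = 41.33 × 12.83 = 530.2639 m
d_total = 839.8601 m, t_total = 18.54 s
v_avg = d_total/t_total = 839.8601/18.54 = 45.3 m/s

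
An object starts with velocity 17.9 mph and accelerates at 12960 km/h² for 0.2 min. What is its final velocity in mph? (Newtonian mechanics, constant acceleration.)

v₀ = 17.9 mph × 0.44704 = 8.00202 m/s
a = 12960 km/h² × 7.716049382716049e-05 = 1.0 m/s²
t = 0.2 min × 60.0 = 12.0 s
v = v₀ + a × t = 8.00202 + 1.0 × 12.0 = 20.002 m/s
v = 20.002 m/s / 0.44704 = 44.74 mph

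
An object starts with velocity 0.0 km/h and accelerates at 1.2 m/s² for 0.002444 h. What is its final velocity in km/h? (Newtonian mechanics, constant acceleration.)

v₀ = 0.0 km/h × 0.2777777777777778 = 0.0 m/s
t = 0.002444 h × 3600.0 = 8.7984 s
v = v₀ + a × t = 0.0 + 1.2 × 8.7984 = 10.5581 m/s
v = 10.5581 m/s / 0.2777777777777778 = 38.01 km/h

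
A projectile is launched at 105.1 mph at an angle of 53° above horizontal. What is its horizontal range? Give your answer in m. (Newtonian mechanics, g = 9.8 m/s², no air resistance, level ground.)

v₀ = 105.1 mph × 0.44704 = 46.9839 m/s
R = v₀² × sin(2θ) / g = 46.9839² × sin(2 × 53°) / 9.8 = 2207.49 × 0.961262 / 9.8 = 216.5 m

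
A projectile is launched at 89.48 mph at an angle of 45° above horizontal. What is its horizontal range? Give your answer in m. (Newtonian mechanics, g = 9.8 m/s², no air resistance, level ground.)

v₀ = 89.48 mph × 0.44704 = 40.0011 m/s
R = v₀² × sin(2θ) / g = 40.0011² × sin(2 × 45°) / 9.8 = 1600.09 × 1.0 / 9.8 = 163.3 m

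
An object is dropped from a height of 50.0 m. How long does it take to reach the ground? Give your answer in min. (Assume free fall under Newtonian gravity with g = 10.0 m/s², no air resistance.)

t = √(2h/g) = √(2 × 50.0 / 10.0) = 3.16228 s
t = 3.16228 s / 60.0 = 0.0527 min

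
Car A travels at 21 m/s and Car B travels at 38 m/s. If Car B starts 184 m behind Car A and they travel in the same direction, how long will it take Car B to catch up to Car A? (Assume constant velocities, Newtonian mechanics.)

Relative speed: v_rel = 38 - 21 = 17 m/s
Time to catch: t = d₀/v_rel = 184/17 = 10.82 s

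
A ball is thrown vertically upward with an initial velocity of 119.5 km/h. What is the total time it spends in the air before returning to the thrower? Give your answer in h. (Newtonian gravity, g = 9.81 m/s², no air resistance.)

v₀ = 119.5 km/h × 0.2777777777777778 = 33.1944 m/s
t_total = 2 × v₀ / g = 2 × 33.1944 / 9.81 = 6.76746 s
t_total = 6.76746 s / 3600.0 = 0.00188 h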